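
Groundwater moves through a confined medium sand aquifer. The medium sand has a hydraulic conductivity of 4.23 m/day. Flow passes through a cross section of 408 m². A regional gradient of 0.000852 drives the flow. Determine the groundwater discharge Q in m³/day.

Hydraulic gradient i = 0.000852.
Darcy's law: Q = K · A · i = 4.230 × 408.0 × 0.0008520 = 1.470 m³/day.

1.47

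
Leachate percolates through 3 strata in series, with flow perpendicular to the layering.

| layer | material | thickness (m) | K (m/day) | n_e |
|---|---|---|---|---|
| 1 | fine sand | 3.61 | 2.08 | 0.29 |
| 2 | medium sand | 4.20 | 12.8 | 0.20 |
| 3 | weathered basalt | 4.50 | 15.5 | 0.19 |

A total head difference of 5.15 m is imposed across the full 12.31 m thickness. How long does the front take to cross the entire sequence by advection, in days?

1.25

With flow normal to the layers, continuity requires the same specific discharge q through every layer.
Σ(b_i/K_i) = 3.61/2.08 + 4.20/12.8 + 4.50/15.5 = 2.354 d.
q = Δh / Σ(b_i/K_i) = 5.15 / 2.354 = 2.188 m/day.
In each layer the seepage velocity is v_i = q/n_i, so the layer transit time is t_i = b_i·n_i / q:
  layer 1 (fine sand): t_1 = 3.61 × 0.29 / 2.188 = 0.4785 d
  layer 2 (medium sand): t_2 = 4.20 × 0.20 / 2.188 = 0.3840 d
  layer 3 (weathered basalt): t_3 = 4.50 × 0.19 / 2.188 = 0.3908 d
Total t = Σ t_i = 1.253 days.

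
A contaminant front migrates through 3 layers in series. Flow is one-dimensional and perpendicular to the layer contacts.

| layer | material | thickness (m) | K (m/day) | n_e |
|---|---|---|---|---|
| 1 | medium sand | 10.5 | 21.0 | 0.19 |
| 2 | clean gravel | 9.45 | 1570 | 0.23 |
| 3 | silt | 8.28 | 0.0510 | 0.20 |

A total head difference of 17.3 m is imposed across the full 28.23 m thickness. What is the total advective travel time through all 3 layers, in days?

54.8

With flow normal to the layers, continuity requires the same specific discharge q through every layer.
Σ(b_i/K_i) = 10.5/21.0 + 9.45/1570 + 8.28/0.0510 = 162.9 d.
q = Δh / Σ(b_i/K_i) = 17.3 / 162.9 = 0.1062 m/day.
In each layer the seepage velocity is v_i = q/n_i, so the layer transit time is t_i = b_i·n_i / q:
  layer 1 (medium sand): t_1 = 10.5 × 0.19 / 0.1062 = 18.78 d
  layer 2 (clean gravel): t_2 = 9.45 × 0.23 / 0.1062 = 20.46 d
  layer 3 (silt): t_3 = 8.28 × 0.20 / 0.1062 = 15.59 d
Total t = Σ t_i = 54.83 days.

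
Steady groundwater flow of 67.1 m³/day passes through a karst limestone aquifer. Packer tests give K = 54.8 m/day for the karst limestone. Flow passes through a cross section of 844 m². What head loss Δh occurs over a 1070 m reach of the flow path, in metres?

1.55

From Q = K·A·i, i = Q / (K·A) = 67.1 / (54.80 × 844.0) = 0.001451.
Head loss Δh = i · L = 0.001451 × 1070 = 1.552 m.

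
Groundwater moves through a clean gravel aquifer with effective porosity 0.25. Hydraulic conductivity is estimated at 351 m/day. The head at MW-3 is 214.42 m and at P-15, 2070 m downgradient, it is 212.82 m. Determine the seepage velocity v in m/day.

Hydraulic gradient i = (214.42 − 212.82) / 2070 = 1.6 / 2070 = 0.0007729.
Darcy flux q = K · i = 351.0 × 0.0007729 = 0.2713 m/day.
Seepage velocity v = q / n_e = 0.2713 / 0.25 = 1.085 m/day.

1.09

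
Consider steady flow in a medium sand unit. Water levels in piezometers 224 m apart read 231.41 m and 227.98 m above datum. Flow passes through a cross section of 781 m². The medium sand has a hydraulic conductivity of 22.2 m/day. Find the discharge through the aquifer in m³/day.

265

Hydraulic gradient i = (231.41 − 227.98) / 224 = 3.43 / 224 = 0.01531.
Darcy's law: Q = K · A · i = 22.20 × 781.0 × 0.01531 = 265.5 m³/day.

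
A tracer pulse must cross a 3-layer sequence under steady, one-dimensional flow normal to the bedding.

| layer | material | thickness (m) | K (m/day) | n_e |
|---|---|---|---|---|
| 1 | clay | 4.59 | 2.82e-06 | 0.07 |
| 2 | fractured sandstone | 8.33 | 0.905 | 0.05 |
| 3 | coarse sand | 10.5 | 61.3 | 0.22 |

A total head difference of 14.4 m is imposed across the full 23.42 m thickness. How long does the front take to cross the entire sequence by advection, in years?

943

With flow normal to the layers, continuity requires the same specific discharge q through every layer.
Σ(b_i/K_i) = 4.59/2.82e-06 + 8.33/0.905 + 10.5/61.3 = 1.628e+06 d.
q = Δh / Σ(b_i/K_i) = 14.4 / 1.628e+06 = 8.847e-06 m/day.
In each layer the seepage velocity is v_i = q/n_i, so the layer transit time is t_i = b_i·n_i / q:
  layer 1 (clay): t_1 = 4.59 × 0.07 / 8.847e-06 = 36317 d
  layer 2 (fractured sandstone): t_2 = 8.33 × 0.05 / 8.847e-06 = 47078 d
  layer 3 (coarse sand): t_3 = 10.5 × 0.22 / 8.847e-06 = 2.611e+05 d
Total t = Σ t_i = 3.445e+05 days = 943.2 years.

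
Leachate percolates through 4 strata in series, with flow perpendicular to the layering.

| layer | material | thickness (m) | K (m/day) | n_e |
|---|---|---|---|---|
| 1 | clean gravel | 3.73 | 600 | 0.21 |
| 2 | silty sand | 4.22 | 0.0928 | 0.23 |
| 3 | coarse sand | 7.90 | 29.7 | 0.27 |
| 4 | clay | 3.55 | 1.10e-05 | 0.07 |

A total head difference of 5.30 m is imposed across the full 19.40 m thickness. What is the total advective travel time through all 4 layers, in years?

690

With flow normal to the layers, continuity requires the same specific discharge q through every layer.
Σ(b_i/K_i) = 3.73/600 + 4.22/0.0928 + 7.90/29.7 + 3.55/1.10e-05 = 3.228e+05 d.
q = Δh / Σ(b_i/K_i) = 5.30 / 3.228e+05 = 1.642e-05 m/day.
In each layer the seepage velocity is v_i = q/n_i, so the layer transit time is t_i = b_i·n_i / q:
  layer 1 (clean gravel): t_1 = 3.73 × 0.21 / 1.642e-05 = 47703 d
  layer 2 (silty sand): t_2 = 4.22 × 0.23 / 1.642e-05 = 59110 d
  layer 3 (coarse sand): t_3 = 7.90 × 0.27 / 1.642e-05 = 1.299e+05 d
  layer 4 (clay): t_4 = 3.55 × 0.07 / 1.642e-05 = 15134 d
Total t = Σ t_i = 2.518e+05 days = 689.5 years.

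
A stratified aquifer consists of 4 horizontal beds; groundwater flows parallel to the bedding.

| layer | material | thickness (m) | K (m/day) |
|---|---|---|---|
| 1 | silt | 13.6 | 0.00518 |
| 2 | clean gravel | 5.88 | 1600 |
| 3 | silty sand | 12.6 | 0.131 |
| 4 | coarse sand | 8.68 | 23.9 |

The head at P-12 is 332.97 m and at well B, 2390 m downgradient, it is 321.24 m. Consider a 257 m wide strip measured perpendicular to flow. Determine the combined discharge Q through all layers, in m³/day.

12100

Flow is parallel to layering, so each bed carries its own Darcy discharge and the transmissivities add.
Σ(K_i·b_i) = 0.00518×13.6 + 1600×5.88 + 0.131×12.6 + 23.9×8.68 = 9617 m²/day.
Hydraulic gradient i = (332.97 − 321.24) / 2390 = 11.73 / 2390 = 0.004908.
Q = Σ(K_i·b_i) · W · i = 9617 × 257 × 0.004908 = 12131 m³/day.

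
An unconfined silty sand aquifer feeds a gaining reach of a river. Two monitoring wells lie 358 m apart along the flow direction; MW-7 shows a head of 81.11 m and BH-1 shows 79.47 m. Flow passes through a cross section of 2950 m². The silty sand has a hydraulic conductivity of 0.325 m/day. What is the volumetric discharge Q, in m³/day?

Hydraulic gradient i = (81.11 − 79.47) / 358 = 1.64 / 358 = 0.004581.
Darcy's law: Q = K · A · i = 0.3250 × 2950 × 0.004581 = 4.392 m³/day.

4.39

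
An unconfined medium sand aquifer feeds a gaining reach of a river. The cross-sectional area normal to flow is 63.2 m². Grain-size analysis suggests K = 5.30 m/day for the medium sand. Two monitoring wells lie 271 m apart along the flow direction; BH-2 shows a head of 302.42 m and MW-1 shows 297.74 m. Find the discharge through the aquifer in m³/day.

5.78

Hydraulic gradient i = (302.42 − 297.74) / 271 = 4.68 / 271 = 0.01727.
Darcy's law: Q = K · A · i = 5.300 × 63.20 × 0.01727 = 5.785 m³/day.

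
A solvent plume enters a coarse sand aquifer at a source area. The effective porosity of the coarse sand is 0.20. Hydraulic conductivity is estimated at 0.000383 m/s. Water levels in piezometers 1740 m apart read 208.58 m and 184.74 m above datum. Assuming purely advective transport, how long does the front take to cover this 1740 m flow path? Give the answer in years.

2.10

Convert K: 0.000383 m/s × 86400 = 33.09 m/day.
Hydraulic gradient i = (208.58 − 184.74) / 1740 = 23.84 / 1740 = 0.01370.
Darcy flux q = K · i = 33.09 × 0.01370 = 0.4534 m/day.
Seepage velocity v = q / n_e = 0.4534 / 0.20 = 2.267 m/day.
Travel time t = L / v = 1740 / 2.267 = 767.6 days = 2.101 years.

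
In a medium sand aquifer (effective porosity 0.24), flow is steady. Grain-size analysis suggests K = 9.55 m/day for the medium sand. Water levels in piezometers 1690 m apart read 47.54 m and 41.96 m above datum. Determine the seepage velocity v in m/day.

0.131

Hydraulic gradient i = (47.54 − 41.96) / 1690 = 5.58 / 1690 = 0.003302.
Darcy flux q = K · i = 9.550 × 0.003302 = 0.03153 m/day.
Seepage velocity v = q / n_e = 0.03153 / 0.24 = 0.1314 m/day.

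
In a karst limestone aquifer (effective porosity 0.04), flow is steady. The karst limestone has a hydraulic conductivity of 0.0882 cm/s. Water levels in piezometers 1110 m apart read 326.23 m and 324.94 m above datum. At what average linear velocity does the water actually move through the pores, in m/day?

2.21

Convert K: 0.0882 cm/s × 864 = 76.20 m/day.
Hydraulic gradient i = (326.23 − 324.94) / 1110 = 1.29 / 1110 = 0.001162.
Darcy flux q = K · i = 76.20 × 0.001162 = 0.08856 m/day.
Seepage velocity v = q / n_e = 0.08856 / 0.04 = 2.214 m/day.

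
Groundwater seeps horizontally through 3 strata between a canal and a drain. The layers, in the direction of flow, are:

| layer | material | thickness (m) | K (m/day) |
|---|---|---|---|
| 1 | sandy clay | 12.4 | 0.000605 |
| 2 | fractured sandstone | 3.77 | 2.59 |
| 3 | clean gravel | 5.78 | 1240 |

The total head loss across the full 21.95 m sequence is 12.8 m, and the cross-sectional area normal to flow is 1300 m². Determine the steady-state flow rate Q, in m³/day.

0.812

Flow is perpendicular to layering, so the layers act in series and the equivalent K is the thickness-weighted harmonic mean.
Total thickness L = 12.4 + 3.77 + 5.78 = 21.95 m.
Σ(b_i/K_i) = 12.4/0.000605 + 3.77/2.59 + 5.78/1240 = 20497 d.
K_eq = L / Σ(b_i/K_i) = 21.95 / 20497 = 0.001071 m/day.
Q = K_eq · A · (Δh/L) = 0.001071 × 1300 × (12.8/21.95) = 0.8118 m³/day.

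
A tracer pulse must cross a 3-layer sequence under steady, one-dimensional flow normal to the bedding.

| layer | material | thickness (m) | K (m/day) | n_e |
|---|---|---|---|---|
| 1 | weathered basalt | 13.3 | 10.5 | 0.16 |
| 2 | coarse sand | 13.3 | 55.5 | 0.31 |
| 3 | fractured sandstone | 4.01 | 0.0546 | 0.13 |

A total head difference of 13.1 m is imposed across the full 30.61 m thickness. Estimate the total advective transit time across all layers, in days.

38.7

With flow normal to the layers, continuity requires the same specific discharge q through every layer.
Σ(b_i/K_i) = 13.3/10.5 + 13.3/55.5 + 4.01/0.0546 = 74.95 d.
q = Δh / Σ(b_i/K_i) = 13.1 / 74.95 = 0.1748 m/day.
In each layer the seepage velocity is v_i = q/n_i, so the layer transit time is t_i = b_i·n_i / q:
  layer 1 (weathered basalt): t_1 = 13.3 × 0.16 / 0.1748 = 12.18 d
  layer 2 (coarse sand): t_2 = 13.3 × 0.31 / 0.1748 = 23.59 d
  layer 3 (fractured sandstone): t_3 = 4.01 × 0.13 / 0.1748 = 2.983 d
Total t = Σ t_i = 38.75 days.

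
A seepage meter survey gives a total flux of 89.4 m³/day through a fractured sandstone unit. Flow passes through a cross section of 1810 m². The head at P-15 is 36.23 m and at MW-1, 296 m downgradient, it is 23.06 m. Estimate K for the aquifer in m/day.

1.11

Hydraulic gradient i = (36.23 − 23.06) / 296 = 13.17 / 296 = 0.04449.
From Q = K·A·i, K = Q / (A·i) = 89.4 / (1810 × 0.04449) = 1.110 m/day.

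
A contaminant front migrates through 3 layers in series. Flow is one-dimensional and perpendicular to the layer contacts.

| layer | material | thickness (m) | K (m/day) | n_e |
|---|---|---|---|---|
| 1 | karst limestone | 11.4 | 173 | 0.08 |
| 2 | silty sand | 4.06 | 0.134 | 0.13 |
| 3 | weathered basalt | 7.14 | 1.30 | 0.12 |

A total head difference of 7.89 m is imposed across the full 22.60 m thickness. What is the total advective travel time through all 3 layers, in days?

10.4

With flow normal to the layers, continuity requires the same specific discharge q through every layer.
Σ(b_i/K_i) = 11.4/173 + 4.06/0.134 + 7.14/1.30 = 35.86 d.
q = Δh / Σ(b_i/K_i) = 7.89 / 35.86 = 0.2200 m/day.
In each layer the seepage velocity is v_i = q/n_i, so the layer transit time is t_i = b_i·n_i / q:
  layer 1 (karst limestone): t_1 = 11.4 × 0.08 / 0.2200 = 4.145 d
  layer 2 (silty sand): t_2 = 4.06 × 0.13 / 0.2200 = 2.399 d
  layer 3 (weathered basalt): t_3 = 7.14 × 0.12 / 0.2200 = 3.894 d
Total t = Σ t_i = 10.44 days.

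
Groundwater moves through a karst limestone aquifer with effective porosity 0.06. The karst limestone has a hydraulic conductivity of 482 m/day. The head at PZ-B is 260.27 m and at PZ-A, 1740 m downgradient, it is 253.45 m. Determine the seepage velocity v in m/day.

Hydraulic gradient i = (260.27 − 253.45) / 1740 = 6.82 / 1740 = 0.003920.
Darcy flux q = K · i = 482.0 × 0.003920 = 1.889 m/day.
Seepage velocity v = q / n_e = 1.889 / 0.06 = 31.49 m/day.

31.5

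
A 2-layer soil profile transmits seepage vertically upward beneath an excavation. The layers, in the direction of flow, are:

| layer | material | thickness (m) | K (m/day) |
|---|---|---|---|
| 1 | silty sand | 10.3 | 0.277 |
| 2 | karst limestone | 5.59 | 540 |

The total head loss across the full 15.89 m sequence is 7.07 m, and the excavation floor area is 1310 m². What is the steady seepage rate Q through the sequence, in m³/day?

Flow is perpendicular to layering, so the layers act in series and the equivalent K is the thickness-weighted harmonic mean.
Total thickness L = 10.3 + 5.59 = 15.89 m.
Σ(b_i/K_i) = 10.3/0.277 + 5.59/540 = 37.19 d.
K_eq = L / Σ(b_i/K_i) = 15.89 / 37.19 = 0.4272 m/day.
Q = K_eq · A · (Δh/L) = 0.4272 × 1310 × (7.07/15.89) = 249.0 m³/day.

249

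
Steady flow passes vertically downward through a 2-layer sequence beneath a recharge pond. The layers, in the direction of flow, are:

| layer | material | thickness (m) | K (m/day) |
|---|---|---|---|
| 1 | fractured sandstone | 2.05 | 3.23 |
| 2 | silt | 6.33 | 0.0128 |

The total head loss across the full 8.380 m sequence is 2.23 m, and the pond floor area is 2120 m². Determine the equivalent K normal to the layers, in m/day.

0.0169

Flow is perpendicular to layering, so the layers act in series and the equivalent K is the thickness-weighted harmonic mean.
Total thickness L = 2.05 + 6.33 = 8.380 m.
Σ(b_i/K_i) = 2.05/3.23 + 6.33/0.0128 = 495.2 d.
K_eq = L / Σ(b_i/K_i) = 8.380 / 495.2 = 0.01692 m/day.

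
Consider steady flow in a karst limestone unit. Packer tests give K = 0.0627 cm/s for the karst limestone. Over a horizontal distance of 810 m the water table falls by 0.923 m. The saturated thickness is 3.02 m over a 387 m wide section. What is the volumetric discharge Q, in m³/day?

72.1

Convert K: 0.0627 cm/s × 864 = 54.17 m/day.
Cross-sectional area A = 387 × 3.02 = 1169 m².
Hydraulic gradient i = Δh / L = 0.923 / 810 = 0.001140.
Darcy's law: Q = K · A · i = 54.17 × 1169 × 0.001140 = 72.15 m³/day.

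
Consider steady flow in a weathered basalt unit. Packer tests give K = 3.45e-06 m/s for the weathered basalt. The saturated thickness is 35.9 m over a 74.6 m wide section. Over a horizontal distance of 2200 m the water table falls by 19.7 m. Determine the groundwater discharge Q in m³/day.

Convert K: 3.45e-06 m/s × 86400 = 0.2981 m/day.
Cross-sectional area A = 74.6 × 35.9 = 2678 m².
Hydraulic gradient i = Δh / L = 19.7 / 2200 = 0.008955.
Darcy's law: Q = K · A · i = 0.2981 × 2678 × 0.008955 = 7.148 m³/day.

7.15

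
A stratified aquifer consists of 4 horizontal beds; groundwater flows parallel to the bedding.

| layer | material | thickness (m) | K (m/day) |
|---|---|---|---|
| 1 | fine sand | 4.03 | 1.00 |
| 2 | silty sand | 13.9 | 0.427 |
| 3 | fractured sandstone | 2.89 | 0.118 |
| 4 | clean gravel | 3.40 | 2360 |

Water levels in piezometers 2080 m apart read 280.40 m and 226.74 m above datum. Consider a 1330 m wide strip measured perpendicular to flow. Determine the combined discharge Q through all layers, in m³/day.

Flow is parallel to layering, so each bed carries its own Darcy discharge and the transmissivities add.
Σ(K_i·b_i) = 1.00×4.03 + 0.427×13.9 + 0.118×2.89 + 2360×3.40 = 8034 m²/day.
Hydraulic gradient i = (280.40 − 226.74) / 2080 = 53.66 / 2080 = 0.02580.
Q = Σ(K_i·b_i) · W · i = 8034 × 1330 × 0.02580 = 2.757e+05 m³/day.

276000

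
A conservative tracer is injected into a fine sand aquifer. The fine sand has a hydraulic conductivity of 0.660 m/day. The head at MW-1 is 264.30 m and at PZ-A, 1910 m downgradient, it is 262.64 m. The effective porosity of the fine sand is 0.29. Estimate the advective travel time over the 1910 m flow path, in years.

Hydraulic gradient i = (264.30 − 262.64) / 1910 = 1.66 / 1910 = 0.0008691.
Darcy flux q = K · i = 0.6600 × 0.0008691 = 0.0005736 m/day.
Seepage velocity v = q / n_e = 0.0005736 / 0.29 = 0.001978 m/day.
Travel time t = L / v = 1910 / 0.001978 = 9.656e+05 days = 2644 years.

2640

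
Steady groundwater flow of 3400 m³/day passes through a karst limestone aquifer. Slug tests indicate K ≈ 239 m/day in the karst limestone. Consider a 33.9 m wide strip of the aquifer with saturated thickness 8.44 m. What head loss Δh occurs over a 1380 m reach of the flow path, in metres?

Cross-sectional area A = 33.9 × 8.44 = 286.1 m².
From Q = K·A·i, i = Q / (K·A) = 3400 / (239.0 × 286.1) = 0.04972.
Head loss Δh = i · L = 0.04972 × 1380 = 68.61 m.

68.6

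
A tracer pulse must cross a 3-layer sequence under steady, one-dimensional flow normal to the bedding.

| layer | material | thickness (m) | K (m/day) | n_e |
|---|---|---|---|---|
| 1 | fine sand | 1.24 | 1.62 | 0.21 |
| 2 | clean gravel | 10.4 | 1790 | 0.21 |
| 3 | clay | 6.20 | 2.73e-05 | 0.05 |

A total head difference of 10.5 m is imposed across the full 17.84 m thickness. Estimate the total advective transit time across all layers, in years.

163

With flow normal to the layers, continuity requires the same specific discharge q through every layer.
Σ(b_i/K_i) = 1.24/1.62 + 10.4/1790 + 6.20/2.73e-05 = 2.271e+05 d.
q = Δh / Σ(b_i/K_i) = 10.5 / 2.271e+05 = 4.623e-05 m/day.
In each layer the seepage velocity is v_i = q/n_i, so the layer transit time is t_i = b_i·n_i / q:
  layer 1 (fine sand): t_1 = 1.24 × 0.21 / 4.623e-05 = 5632 d
  layer 2 (clean gravel): t_2 = 10.4 × 0.21 / 4.623e-05 = 47238 d
  layer 3 (clay): t_3 = 6.20 × 0.05 / 4.623e-05 = 6705 d
Total t = Σ t_i = 59576 days = 163.1 years.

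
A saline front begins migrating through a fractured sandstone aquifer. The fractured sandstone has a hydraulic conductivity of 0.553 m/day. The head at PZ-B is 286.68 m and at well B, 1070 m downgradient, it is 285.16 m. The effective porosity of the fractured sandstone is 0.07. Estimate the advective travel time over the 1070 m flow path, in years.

Hydraulic gradient i = (286.68 − 285.16) / 1070 = 1.52 / 1070 = 0.001421.
Darcy flux q = K · i = 0.5530 × 0.001421 = 0.0007856 m/day.
Seepage velocity v = q / n_e = 0.0007856 / 0.07 = 0.01122 m/day.
Travel time t = L / v = 1070 / 0.01122 = 95345 days = 261.0 years.

261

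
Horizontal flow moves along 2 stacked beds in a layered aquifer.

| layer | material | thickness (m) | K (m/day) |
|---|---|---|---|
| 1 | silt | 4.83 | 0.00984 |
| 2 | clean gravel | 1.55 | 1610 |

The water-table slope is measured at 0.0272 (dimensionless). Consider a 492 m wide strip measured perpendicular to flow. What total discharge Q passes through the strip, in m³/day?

33400

Flow is parallel to layering, so each bed carries its own Darcy discharge and the transmissivities add.
Σ(K_i·b_i) = 0.00984×4.83 + 1610×1.55 = 2496 m²/day.
Hydraulic gradient i = 0.0272.
Q = Σ(K_i·b_i) · W · i = 2496 × 492 × 0.02720 = 33396 m³/day.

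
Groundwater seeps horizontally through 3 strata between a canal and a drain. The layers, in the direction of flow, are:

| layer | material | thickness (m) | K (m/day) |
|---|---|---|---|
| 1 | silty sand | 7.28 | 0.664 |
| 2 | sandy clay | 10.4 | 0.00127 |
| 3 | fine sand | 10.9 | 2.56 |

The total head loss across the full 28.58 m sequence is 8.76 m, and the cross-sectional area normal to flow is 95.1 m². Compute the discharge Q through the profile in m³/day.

Flow is perpendicular to layering, so the layers act in series and the equivalent K is the thickness-weighted harmonic mean.
Total thickness L = 7.28 + 10.4 + 10.9 = 28.58 m.
Σ(b_i/K_i) = 7.28/0.664 + 10.4/0.00127 + 10.9/2.56 = 8204 d.
K_eq = L / Σ(b_i/K_i) = 28.58 / 8204 = 0.003484 m/day.
Q = K_eq · A · (Δh/L) = 0.003484 × 95.1 × (8.76/28.58) = 0.1015 m³/day.

0.102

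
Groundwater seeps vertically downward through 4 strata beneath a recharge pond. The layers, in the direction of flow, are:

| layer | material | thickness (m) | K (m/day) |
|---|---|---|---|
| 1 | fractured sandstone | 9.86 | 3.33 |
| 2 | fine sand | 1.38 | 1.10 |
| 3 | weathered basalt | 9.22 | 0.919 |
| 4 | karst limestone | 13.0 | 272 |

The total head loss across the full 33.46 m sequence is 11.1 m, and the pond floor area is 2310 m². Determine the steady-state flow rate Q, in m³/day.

1790

Flow is perpendicular to layering, so the layers act in series and the equivalent K is the thickness-weighted harmonic mean.
Total thickness L = 9.86 + 1.38 + 9.22 + 13.0 = 33.46 m.
Σ(b_i/K_i) = 9.86/3.33 + 1.38/1.10 + 9.22/0.919 + 13.0/272 = 14.30 d.
K_eq = L / Σ(b_i/K_i) = 33.46 / 14.30 = 2.341 m/day.
Q = K_eq · A · (Δh/L) = 2.341 × 2310 × (11.1/33.46) = 1794 m³/day.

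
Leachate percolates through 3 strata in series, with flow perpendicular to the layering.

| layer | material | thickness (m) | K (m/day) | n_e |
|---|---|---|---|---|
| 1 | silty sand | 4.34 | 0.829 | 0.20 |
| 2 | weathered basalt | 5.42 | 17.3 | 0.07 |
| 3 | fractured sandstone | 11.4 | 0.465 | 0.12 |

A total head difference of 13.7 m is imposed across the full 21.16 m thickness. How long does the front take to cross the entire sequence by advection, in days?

5.74

With flow normal to the layers, continuity requires the same specific discharge q through every layer.
Σ(b_i/K_i) = 4.34/0.829 + 5.42/17.3 + 11.4/0.465 = 30.06 d.
q = Δh / Σ(b_i/K_i) = 13.7 / 30.06 = 0.4557 m/day.
In each layer the seepage velocity is v_i = q/n_i, so the layer transit time is t_i = b_i·n_i / q:
  layer 1 (silty sand): t_1 = 4.34 × 0.20 / 0.4557 = 1.905 d
  layer 2 (weathered basalt): t_2 = 5.42 × 0.07 / 0.4557 = 0.8326 d
  layer 3 (fractured sandstone): t_3 = 11.4 × 0.12 / 0.4557 = 3.002 d
Total t = Σ t_i = 5.739 days.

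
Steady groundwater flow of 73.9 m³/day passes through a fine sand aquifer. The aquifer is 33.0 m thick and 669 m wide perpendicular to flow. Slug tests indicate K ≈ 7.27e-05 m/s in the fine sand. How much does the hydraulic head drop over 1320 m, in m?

Convert K: 7.27e-05 m/s × 86400 = 6.281 m/day.
Cross-sectional area A = 669 × 33.0 = 22077 m².
From Q = K·A·i, i = Q / (K·A) = 73.9 / (6.281 × 22077) = 0.0005329.
Head loss Δh = i · L = 0.0005329 × 1320 = 0.7034 m.

0.703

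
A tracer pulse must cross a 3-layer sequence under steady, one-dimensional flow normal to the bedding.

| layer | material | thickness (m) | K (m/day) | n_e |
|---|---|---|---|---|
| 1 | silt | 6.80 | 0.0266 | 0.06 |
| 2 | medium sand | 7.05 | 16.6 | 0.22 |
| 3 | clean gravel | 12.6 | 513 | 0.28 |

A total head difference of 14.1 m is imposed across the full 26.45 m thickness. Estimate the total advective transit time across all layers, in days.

99.7

With flow normal to the layers, continuity requires the same specific discharge q through every layer.
Σ(b_i/K_i) = 6.80/0.0266 + 7.05/16.6 + 12.6/513 = 256.1 d.
q = Δh / Σ(b_i/K_i) = 14.1 / 256.1 = 0.05506 m/day.
In each layer the seepage velocity is v_i = q/n_i, so the layer transit time is t_i = b_i·n_i / q:
  layer 1 (silt): t_1 = 6.80 × 0.06 / 0.05506 = 7.410 d
  layer 2 (medium sand): t_2 = 7.05 × 0.22 / 0.05506 = 28.17 d
  layer 3 (clean gravel): t_3 = 12.6 × 0.28 / 0.05506 = 64.08 d
Total t = Σ t_i = 99.66 days.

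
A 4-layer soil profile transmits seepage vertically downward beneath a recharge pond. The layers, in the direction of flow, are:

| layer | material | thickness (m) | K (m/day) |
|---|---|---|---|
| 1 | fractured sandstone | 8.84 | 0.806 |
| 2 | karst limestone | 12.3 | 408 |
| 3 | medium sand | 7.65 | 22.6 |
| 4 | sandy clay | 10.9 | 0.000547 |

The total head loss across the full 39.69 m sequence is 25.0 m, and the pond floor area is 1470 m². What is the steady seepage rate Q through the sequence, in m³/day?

1.84

Flow is perpendicular to layering, so the layers act in series and the equivalent K is the thickness-weighted harmonic mean.
Total thickness L = 8.84 + 12.3 + 7.65 + 10.9 = 39.69 m.
Σ(b_i/K_i) = 8.84/0.806 + 12.3/408 + 7.65/22.6 + 10.9/0.000547 = 19938 d.
K_eq = L / Σ(b_i/K_i) = 39.69 / 19938 = 0.001991 m/day.
Q = K_eq · A · (Δh/L) = 0.001991 × 1470 × (25.0/39.69) = 1.843 m³/day.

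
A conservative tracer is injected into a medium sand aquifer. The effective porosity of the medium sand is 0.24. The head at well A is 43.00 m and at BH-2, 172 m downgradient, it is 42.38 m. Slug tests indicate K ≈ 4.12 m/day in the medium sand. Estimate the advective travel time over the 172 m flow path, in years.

7.61

Hydraulic gradient i = (43.00 − 42.38) / 172 = 0.62 / 172 = 0.003605.
Darcy flux q = K · i = 4.120 × 0.003605 = 0.01485 m/day.
Seepage velocity v = q / n_e = 0.01485 / 0.24 = 0.06188 m/day.
Travel time t = L / v = 172 / 0.06188 = 2780 days = 7.610 years.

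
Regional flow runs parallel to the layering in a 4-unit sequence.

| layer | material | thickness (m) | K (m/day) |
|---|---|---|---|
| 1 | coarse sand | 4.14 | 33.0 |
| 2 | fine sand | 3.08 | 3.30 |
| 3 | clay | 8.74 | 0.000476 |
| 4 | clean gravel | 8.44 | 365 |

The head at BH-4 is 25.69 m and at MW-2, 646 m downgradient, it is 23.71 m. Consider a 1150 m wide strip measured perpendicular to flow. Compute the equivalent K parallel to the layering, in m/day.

132

Flow is parallel to layering, so each bed carries its own Darcy discharge and the transmissivities add.
Σ(K_i·b_i) = 33.0×4.14 + 3.30×3.08 + 0.000476×8.74 + 365×8.44 = 3227 m²/day.
Total thickness b = 24.40 m, so K_eq = Σ(K_i·b_i)/b = 132.3 m/day.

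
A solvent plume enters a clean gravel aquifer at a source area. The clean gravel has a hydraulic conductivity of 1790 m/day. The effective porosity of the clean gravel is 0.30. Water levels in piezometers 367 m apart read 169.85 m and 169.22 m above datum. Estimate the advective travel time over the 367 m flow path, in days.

35.8

Hydraulic gradient i = (169.85 − 169.22) / 367 = 0.63 / 367 = 0.001717.
Darcy flux q = K · i = 1790 × 0.001717 = 3.073 m/day.
Seepage velocity v = q / n_e = 3.073 / 0.30 = 10.24 m/day.
Travel time t = L / v = 367 / 10.24 = 35.83 days.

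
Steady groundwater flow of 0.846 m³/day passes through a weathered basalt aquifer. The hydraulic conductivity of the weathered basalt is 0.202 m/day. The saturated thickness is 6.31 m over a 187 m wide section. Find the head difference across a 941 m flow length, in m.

3.34

Cross-sectional area A = 187 × 6.31 = 1180 m².
From Q = K·A·i, i = Q / (K·A) = 0.846 / (0.2020 × 1180) = 0.003549.
Head loss Δh = i · L = 0.003549 × 941 = 3.340 m.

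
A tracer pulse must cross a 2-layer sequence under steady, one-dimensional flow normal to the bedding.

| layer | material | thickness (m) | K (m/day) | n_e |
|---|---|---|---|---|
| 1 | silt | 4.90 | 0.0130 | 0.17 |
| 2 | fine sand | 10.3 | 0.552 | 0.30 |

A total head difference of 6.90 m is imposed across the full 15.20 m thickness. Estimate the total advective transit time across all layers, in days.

225

With flow normal to the layers, continuity requires the same specific discharge q through every layer.
Σ(b_i/K_i) = 4.90/0.0130 + 10.3/0.552 = 395.6 d.
q = Δh / Σ(b_i/K_i) = 6.90 / 395.6 = 0.01744 m/day.
In each layer the seepage velocity is v_i = q/n_i, so the layer transit time is t_i = b_i·n_i / q:
  layer 1 (silt): t_1 = 4.90 × 0.17 / 0.01744 = 47.76 d
  layer 2 (fine sand): t_2 = 10.3 × 0.30 / 0.01744 = 177.2 d
Total t = Σ t_i = 224.9 days.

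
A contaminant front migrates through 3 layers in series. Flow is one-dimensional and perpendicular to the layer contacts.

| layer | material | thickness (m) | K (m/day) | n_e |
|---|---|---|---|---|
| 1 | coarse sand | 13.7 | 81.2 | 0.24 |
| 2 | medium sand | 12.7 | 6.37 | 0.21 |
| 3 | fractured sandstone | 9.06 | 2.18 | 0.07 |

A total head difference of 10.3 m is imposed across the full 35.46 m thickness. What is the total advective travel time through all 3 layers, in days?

With flow normal to the layers, continuity requires the same specific discharge q through every layer.
Σ(b_i/K_i) = 13.7/81.2 + 12.7/6.37 + 9.06/2.18 = 6.318 d.
q = Δh / Σ(b_i/K_i) = 10.3 / 6.318 = 1.630 m/day.
In each layer the seepage velocity is v_i = q/n_i, so the layer transit time is t_i = b_i·n_i / q:
  layer 1 (coarse sand): t_1 = 13.7 × 0.24 / 1.630 = 2.017 d
  layer 2 (medium sand): t_2 = 12.7 × 0.21 / 1.630 = 1.636 d
  layer 3 (fractured sandstone): t_3 = 9.06 × 0.07 / 1.630 = 0.3890 d
Total t = Σ t_i = 4.042 days.

4.04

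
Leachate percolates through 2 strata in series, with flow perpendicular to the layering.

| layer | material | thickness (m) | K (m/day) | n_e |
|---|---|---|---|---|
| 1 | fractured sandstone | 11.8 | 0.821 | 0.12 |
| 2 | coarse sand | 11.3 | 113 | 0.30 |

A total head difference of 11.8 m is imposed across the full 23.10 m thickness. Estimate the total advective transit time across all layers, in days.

With flow normal to the layers, continuity requires the same specific discharge q through every layer.
Σ(b_i/K_i) = 11.8/0.821 + 11.3/113 = 14.47 d.
q = Δh / Σ(b_i/K_i) = 11.8 / 14.47 = 0.8153 m/day.
In each layer the seepage velocity is v_i = q/n_i, so the layer transit time is t_i = b_i·n_i / q:
  layer 1 (fractured sandstone): t_1 = 11.8 × 0.12 / 0.8153 = 1.737 d
  layer 2 (coarse sand): t_2 = 11.3 × 0.30 / 0.8153 = 4.158 d
Total t = Σ t_i = 5.895 days.

5.89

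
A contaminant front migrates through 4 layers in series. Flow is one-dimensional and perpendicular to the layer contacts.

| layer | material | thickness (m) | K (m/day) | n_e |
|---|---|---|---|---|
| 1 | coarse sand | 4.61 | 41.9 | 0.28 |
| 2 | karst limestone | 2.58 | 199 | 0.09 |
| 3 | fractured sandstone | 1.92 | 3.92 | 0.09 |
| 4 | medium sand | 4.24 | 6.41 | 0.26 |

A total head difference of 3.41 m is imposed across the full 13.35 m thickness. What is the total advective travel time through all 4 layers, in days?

1.05

With flow normal to the layers, continuity requires the same specific discharge q through every layer.
Σ(b_i/K_i) = 4.61/41.9 + 2.58/199 + 1.92/3.92 + 4.24/6.41 = 1.274 d.
q = Δh / Σ(b_i/K_i) = 3.41 / 1.274 = 2.676 m/day.
In each layer the seepage velocity is v_i = q/n_i, so the layer transit time is t_i = b_i·n_i / q:
  layer 1 (coarse sand): t_1 = 4.61 × 0.28 / 2.676 = 0.4823 d
  layer 2 (karst limestone): t_2 = 2.58 × 0.09 / 2.676 = 0.08677 d
  layer 3 (fractured sandstone): t_3 = 1.92 × 0.09 / 2.676 = 0.06457 d
  layer 4 (medium sand): t_4 = 4.24 × 0.26 / 2.676 = 0.4119 d
Total t = Σ t_i = 1.046 days.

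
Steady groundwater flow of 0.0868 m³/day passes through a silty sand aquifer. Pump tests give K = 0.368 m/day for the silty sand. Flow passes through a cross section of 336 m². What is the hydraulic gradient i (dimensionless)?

0.000702

From Q = K·A·i, i = Q / (K·A) = 0.0868 / (0.3680 × 336.0) = 0.0007020.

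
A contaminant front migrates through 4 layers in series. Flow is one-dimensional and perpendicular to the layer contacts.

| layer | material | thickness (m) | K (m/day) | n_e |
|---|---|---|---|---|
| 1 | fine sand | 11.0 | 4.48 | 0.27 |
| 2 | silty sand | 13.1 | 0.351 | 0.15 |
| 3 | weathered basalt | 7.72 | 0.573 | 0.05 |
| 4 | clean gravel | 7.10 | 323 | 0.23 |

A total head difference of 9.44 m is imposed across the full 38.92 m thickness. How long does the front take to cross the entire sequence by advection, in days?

With flow normal to the layers, continuity requires the same specific discharge q through every layer.
Σ(b_i/K_i) = 11.0/4.48 + 13.1/0.351 + 7.72/0.573 + 7.10/323 = 53.27 d.
q = Δh / Σ(b_i/K_i) = 9.44 / 53.27 = 0.1772 m/day.
In each layer the seepage velocity is v_i = q/n_i, so the layer transit time is t_i = b_i·n_i / q:
  layer 1 (fine sand): t_1 = 11.0 × 0.27 / 0.1772 = 16.76 d
  layer 2 (silty sand): t_2 = 13.1 × 0.15 / 0.1772 = 11.09 d
  layer 3 (weathered basalt): t_3 = 7.72 × 0.05 / 0.1772 = 2.178 d
  layer 4 (clean gravel): t_4 = 7.10 × 0.23 / 0.1772 = 9.215 d
Total t = Σ t_i = 39.24 days.

39.2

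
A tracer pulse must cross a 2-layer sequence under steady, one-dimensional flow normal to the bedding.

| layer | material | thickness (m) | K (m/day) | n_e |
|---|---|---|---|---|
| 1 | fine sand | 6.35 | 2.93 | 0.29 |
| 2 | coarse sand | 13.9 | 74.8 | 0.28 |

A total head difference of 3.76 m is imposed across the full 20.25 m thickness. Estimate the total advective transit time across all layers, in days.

3.59

With flow normal to the layers, continuity requires the same specific discharge q through every layer.
Σ(b_i/K_i) = 6.35/2.93 + 13.9/74.8 = 2.353 d.
q = Δh / Σ(b_i/K_i) = 3.76 / 2.353 = 1.598 m/day.
In each layer the seepage velocity is v_i = q/n_i, so the layer transit time is t_i = b_i·n_i / q:
  layer 1 (fine sand): t_1 = 6.35 × 0.29 / 1.598 = 1.152 d
  layer 2 (coarse sand): t_2 = 13.9 × 0.28 / 1.598 = 2.436 d
Total t = Σ t_i = 3.588 days.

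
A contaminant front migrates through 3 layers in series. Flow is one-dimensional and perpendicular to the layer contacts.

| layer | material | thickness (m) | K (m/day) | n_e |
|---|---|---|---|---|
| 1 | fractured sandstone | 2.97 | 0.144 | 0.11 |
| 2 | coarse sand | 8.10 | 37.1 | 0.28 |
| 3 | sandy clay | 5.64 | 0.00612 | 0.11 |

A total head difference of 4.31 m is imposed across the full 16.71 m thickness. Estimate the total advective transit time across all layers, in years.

1.92

With flow normal to the layers, continuity requires the same specific discharge q through every layer.
Σ(b_i/K_i) = 2.97/0.144 + 8.10/37.1 + 5.64/0.00612 = 942.4 d.
q = Δh / Σ(b_i/K_i) = 4.31 / 942.4 = 0.004573 m/day.
In each layer the seepage velocity is v_i = q/n_i, so the layer transit time is t_i = b_i·n_i / q:
  layer 1 (fractured sandstone): t_1 = 2.97 × 0.11 / 0.004573 = 71.44 d
  layer 2 (coarse sand): t_2 = 8.10 × 0.28 / 0.004573 = 495.9 d
  layer 3 (sandy clay): t_3 = 5.64 × 0.11 / 0.004573 = 135.7 d
Total t = Σ t_i = 703.0 days = 1.925 years.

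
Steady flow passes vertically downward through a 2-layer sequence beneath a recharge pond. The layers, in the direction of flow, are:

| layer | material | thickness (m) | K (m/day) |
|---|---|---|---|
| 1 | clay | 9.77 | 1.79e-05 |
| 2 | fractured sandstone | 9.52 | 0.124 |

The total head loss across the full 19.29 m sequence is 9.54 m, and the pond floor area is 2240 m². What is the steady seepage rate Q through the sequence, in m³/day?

Flow is perpendicular to layering, so the layers act in series and the equivalent K is the thickness-weighted harmonic mean.
Total thickness L = 9.77 + 9.52 = 19.29 m.
Σ(b_i/K_i) = 9.77/1.79e-05 + 9.52/0.124 = 5.459e+05 d.
K_eq = L / Σ(b_i/K_i) = 19.29 / 5.459e+05 = 3.534e-05 m/day.
Q = K_eq · A · (Δh/L) = 3.534e-05 × 2240 × (9.54/19.29) = 0.03915 m³/day.

0.0391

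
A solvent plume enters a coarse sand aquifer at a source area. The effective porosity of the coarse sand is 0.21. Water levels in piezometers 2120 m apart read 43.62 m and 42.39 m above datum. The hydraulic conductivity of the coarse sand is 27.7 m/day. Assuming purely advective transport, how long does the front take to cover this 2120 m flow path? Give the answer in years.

75.8

Hydraulic gradient i = (43.62 − 42.39) / 2120 = 1.23 / 2120 = 0.0005802.
Darcy flux q = K · i = 27.70 × 0.0005802 = 0.01607 m/day.
Seepage velocity v = q / n_e = 0.01607 / 0.21 = 0.07653 m/day.
Travel time t = L / v = 2120 / 0.07653 = 27702 days = 75.84 years.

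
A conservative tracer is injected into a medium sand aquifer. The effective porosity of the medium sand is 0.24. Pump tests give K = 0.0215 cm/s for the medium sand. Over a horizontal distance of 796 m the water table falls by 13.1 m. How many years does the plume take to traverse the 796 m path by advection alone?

Convert K: 0.0215 cm/s × 864 = 18.58 m/day.
Hydraulic gradient i = Δh / L = 13.1 / 796 = 0.01646.
Darcy flux q = K · i = 18.58 × 0.01646 = 0.3057 m/day.
Seepage velocity v = q / n_e = 0.3057 / 0.24 = 1.274 m/day.
Travel time t = L / v = 796 / 1.274 = 624.9 days = 1.711 years.

1.71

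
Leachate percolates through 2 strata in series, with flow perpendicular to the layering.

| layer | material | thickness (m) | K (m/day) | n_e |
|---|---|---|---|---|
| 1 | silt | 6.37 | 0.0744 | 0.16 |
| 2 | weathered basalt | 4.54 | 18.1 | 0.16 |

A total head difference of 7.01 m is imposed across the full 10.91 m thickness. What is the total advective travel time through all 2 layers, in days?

21.4

With flow normal to the layers, continuity requires the same specific discharge q through every layer.
Σ(b_i/K_i) = 6.37/0.0744 + 4.54/18.1 = 85.87 d.
q = Δh / Σ(b_i/K_i) = 7.01 / 85.87 = 0.08164 m/day.
In each layer the seepage velocity is v_i = q/n_i, so the layer transit time is t_i = b_i·n_i / q:
  layer 1 (silt): t_1 = 6.37 × 0.16 / 0.08164 = 12.48 d
  layer 2 (weathered basalt): t_2 = 4.54 × 0.16 / 0.08164 = 8.898 d
Total t = Σ t_i = 21.38 days.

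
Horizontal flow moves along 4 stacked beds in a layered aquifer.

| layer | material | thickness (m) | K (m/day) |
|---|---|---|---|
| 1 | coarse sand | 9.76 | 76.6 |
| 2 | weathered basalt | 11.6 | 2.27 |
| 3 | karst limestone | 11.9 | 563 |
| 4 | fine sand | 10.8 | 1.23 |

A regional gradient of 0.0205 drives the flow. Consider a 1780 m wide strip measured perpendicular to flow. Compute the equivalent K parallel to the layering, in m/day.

Flow is parallel to layering, so each bed carries its own Darcy discharge and the transmissivities add.
Σ(K_i·b_i) = 76.6×9.76 + 2.27×11.6 + 563×11.9 + 1.23×10.8 = 7487 m²/day.
Total thickness b = 44.06 m, so K_eq = Σ(K_i·b_i)/b = 169.9 m/day.

170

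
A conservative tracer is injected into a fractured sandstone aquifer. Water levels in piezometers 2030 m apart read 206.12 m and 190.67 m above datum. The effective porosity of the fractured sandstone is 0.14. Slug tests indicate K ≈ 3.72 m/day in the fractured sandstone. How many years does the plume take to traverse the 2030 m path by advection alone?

27.5

Hydraulic gradient i = (206.12 − 190.67) / 2030 = 15.45 / 2030 = 0.007611.
Darcy flux q = K · i = 3.720 × 0.007611 = 0.02831 m/day.
Seepage velocity v = q / n_e = 0.02831 / 0.14 = 0.2022 m/day.
Travel time t = L / v = 2030 / 0.2022 = 10038 days = 27.48 years.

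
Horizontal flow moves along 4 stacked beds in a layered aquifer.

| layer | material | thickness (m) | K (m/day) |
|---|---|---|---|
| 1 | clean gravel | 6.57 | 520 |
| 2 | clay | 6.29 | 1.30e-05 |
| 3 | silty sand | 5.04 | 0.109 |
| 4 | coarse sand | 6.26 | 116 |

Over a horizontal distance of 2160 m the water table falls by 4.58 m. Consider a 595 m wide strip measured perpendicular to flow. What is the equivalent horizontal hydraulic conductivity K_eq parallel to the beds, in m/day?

171

Flow is parallel to layering, so each bed carries its own Darcy discharge and the transmissivities add.
Σ(K_i·b_i) = 520×6.57 + 1.30e-05×6.29 + 0.109×5.04 + 116×6.26 = 4143 m²/day.
Total thickness b = 24.16 m, so K_eq = Σ(K_i·b_i)/b = 171.5 m/day.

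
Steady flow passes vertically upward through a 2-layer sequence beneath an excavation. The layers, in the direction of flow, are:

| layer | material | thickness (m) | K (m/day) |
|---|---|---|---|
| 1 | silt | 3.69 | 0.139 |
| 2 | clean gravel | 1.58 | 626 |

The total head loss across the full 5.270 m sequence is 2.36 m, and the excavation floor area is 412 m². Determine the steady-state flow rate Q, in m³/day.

36.6

Flow is perpendicular to layering, so the layers act in series and the equivalent K is the thickness-weighted harmonic mean.
Total thickness L = 3.69 + 1.58 = 5.270 m.
Σ(b_i/K_i) = 3.69/0.139 + 1.58/626 = 26.55 d.
K_eq = L / Σ(b_i/K_i) = 5.270 / 26.55 = 0.1985 m/day.
Q = K_eq · A · (Δh/L) = 0.1985 × 412 × (2.36/5.270) = 36.62 m³/day.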